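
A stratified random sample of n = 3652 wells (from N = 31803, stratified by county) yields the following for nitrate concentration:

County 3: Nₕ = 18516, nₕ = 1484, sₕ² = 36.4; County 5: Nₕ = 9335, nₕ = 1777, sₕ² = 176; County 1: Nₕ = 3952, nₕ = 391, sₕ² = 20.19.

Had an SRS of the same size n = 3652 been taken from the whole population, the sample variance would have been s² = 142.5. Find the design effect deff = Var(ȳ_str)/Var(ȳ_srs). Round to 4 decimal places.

0.4423

Var(ȳ_str) = Σ Wₕ²(1−fₕ)sₕ²/nₕ with Wₕ = Nₕ/31803:
  County 3: (18516/31803)²·(1−1484/18516)·36.4/1484 = 0.0076479339
  County 5: (9335/31803)²·(1−1777/9335)·176/1777 = 0.0069089217
  County 1: (3952/31803)²·(1−391/3952)·20.19/391 = 7.1847604 × 10^-4
  → Var(ȳ_str) = 0.015275332.
Var(ȳ_srs) = (1 − 3652/31803)·142.5/3652 = 0.034539006.
deff = 0.015275332 / 0.034539006 = 0.4423.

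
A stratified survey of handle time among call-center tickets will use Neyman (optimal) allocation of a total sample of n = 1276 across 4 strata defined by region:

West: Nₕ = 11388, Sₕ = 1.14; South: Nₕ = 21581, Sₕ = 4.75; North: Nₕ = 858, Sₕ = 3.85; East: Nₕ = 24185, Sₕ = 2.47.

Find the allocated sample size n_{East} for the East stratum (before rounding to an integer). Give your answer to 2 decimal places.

426.95

Neyman allocation: nₕ = n·NₕSₕ / Σⱼ NⱼSⱼ.
Σ NⱼSⱼ = 11388·1.14 + 21581·4.75 + 858·3.85 + 24185·2.47 = 178532.32.
n_{East} = 1276·24185·2.47 / 178532.32 = 426.95.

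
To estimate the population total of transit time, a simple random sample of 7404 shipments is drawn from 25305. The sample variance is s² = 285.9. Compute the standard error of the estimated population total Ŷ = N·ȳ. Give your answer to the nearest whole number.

Var(Ŷ) = N²·Var(ȳ) = N²·(1 − n/N)·s²/n.
f = 7404/25305 = 0.29259040; Var(ȳ) = 0.70740960·285.9/7404 = 0.0273161.
Var(Ŷ) = 25305² · 0.0273161 = 1.7491674 × 10^7.
SE(Ŷ) = √(1.7491674 × 10^7) = 4182.

4182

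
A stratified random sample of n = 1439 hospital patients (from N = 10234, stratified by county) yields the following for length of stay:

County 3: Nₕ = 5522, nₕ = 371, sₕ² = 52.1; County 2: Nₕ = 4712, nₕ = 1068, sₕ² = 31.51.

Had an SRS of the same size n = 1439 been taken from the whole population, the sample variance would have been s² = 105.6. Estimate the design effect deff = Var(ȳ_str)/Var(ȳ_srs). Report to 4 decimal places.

Var(ȳ_str) = Σ Wₕ²(1−fₕ)sₕ²/nₕ with Wₕ = Nₕ/10234:
  County 3: (5522/10234)²·(1−371/5522)·52.1/371 = 0.038138266
  County 2: (4712/10234)²·(1−1068/4712)·31.51/1068 = 0.0048369319
  → Var(ȳ_str) = 0.042975198.
Var(ȳ_srs) = (1 − 1439/10234)·105.6/1439 = 0.063065749.
deff = 0.042975198 / 0.063065749 = 0.6814.

0.6814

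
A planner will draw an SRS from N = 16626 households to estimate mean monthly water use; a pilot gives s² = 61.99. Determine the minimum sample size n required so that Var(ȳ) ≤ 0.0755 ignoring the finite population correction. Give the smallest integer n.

822

Without fpc, n₀ = s²/D = 61.99/0.0755 = 821.0596.
Rounding up, n = 822.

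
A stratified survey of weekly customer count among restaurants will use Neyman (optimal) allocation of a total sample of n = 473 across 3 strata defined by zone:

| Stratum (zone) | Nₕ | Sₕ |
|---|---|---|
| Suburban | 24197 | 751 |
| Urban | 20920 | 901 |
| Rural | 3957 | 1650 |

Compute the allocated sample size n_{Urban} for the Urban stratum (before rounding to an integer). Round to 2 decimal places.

204.72

Neyman allocation: nₕ = n·NₕSₕ / Σⱼ NⱼSⱼ.
Σ NⱼSⱼ = 24197·751 + 20920·901 + 3957·1650 = 4.3549917 × 10^7.
n_{Urban} = 473·20920·901 / (4.3549917 × 10^7) = 204.72.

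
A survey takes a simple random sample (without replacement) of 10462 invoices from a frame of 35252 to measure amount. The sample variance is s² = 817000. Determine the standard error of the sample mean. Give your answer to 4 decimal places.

Under SRS without replacement, Var(ȳ) = (1 − f)·s²/n with f = n/N = 10462/35252 = 0.29677749.
Var(ȳ) = (1 − 0.29677749)·817000/10462 = 0.70322251·78.092143 = 54.916153.
SE(ȳ) = √(54.916153) = 7.4105.

7.4105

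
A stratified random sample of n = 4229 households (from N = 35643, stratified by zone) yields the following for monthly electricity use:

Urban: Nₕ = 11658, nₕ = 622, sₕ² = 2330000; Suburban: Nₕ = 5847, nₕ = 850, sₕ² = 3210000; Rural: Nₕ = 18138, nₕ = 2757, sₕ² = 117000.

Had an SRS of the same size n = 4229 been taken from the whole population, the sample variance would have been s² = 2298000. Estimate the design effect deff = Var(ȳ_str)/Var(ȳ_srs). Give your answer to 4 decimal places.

0.9929

Var(ȳ_str) = Σ Wₕ²(1−fₕ)sₕ²/nₕ with Wₕ = Nₕ/35643:
  Urban: (11658/35643)²·(1−622/11658)·2330000/622 = 379.36108
  Suburban: (5847/35643)²·(1−850/5847)·3210000/850 = 86.852045
  Rural: (18138/35643)²·(1−2757/18138)·117000/2757 = 9.3191127
  → Var(ȳ_str) = 475.53224.
Var(ȳ_srs) = (1 − 4229/35643)·2298000/4229 = 478.91819.
deff = 475.53224 / 478.91819 = 0.9929.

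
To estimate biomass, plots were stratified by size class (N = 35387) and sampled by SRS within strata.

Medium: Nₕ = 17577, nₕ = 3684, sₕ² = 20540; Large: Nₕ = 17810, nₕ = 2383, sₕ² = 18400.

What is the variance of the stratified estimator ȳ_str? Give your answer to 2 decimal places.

2.78

Var(ȳ_str) = Σₕ Wₕ²(1 − fₕ)sₕ²/nₕ with Wₕ = Nₕ/N, N = 35387.
Medium: Wₕ = 0.49670783; term = 0.49670783²·(1 − 0.20959208)·20540/3684 = 1.0872618.
Large: Wₕ = 0.50329217; term = 0.50329217²·(1 − 0.13380124)·18400/2383 = 1.6941493.
Sum = 2.7814111.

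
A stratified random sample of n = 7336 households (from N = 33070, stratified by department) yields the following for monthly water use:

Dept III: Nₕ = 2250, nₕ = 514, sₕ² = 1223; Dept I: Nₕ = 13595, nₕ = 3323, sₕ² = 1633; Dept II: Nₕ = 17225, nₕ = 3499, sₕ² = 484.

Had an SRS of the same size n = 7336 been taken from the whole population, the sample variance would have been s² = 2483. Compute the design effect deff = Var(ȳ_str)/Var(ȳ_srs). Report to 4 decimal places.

0.3841

Var(ȳ_str) = Σ Wₕ²(1−fₕ)sₕ²/nₕ with Wₕ = Nₕ/33070:
  Dept III: (2250/33070)²·(1−514/2250)·1223/514 = 0.0084982047
  Dept I: (13595/33070)²·(1−3323/13595)·1633/3323 = 0.062751148
  Dept II: (17225/33070)²·(1−3499/17225)·484/3499 = 0.02990448
  → Var(ȳ_str) = 0.10115383.
Var(ȳ_srs) = (1 − 7336/33070)·2483/7336 = 0.26338467.
deff = 0.10115383 / 0.26338467 = 0.3841.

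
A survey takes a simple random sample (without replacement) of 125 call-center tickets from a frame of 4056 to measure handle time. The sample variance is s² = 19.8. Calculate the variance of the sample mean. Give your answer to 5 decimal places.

0.15352

Under SRS without replacement, Var(ȳ) = (1 − f)·s²/n with f = n/N = 125/4056 = 0.03081854.
Var(ȳ) = (1 − 0.03081854)·19.8/125 = 0.96918146·0.1584 = 0.15351834.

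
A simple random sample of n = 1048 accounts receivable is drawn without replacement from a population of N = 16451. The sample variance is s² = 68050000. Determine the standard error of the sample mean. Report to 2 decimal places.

Under SRS without replacement, Var(ȳ) = (1 − f)·s²/n with f = n/N = 1048/16451 = 0.06370433.
Var(ȳ) = (1 − 0.06370433)·68050000/1048 = 0.93629567·64933.206 = 60796.679.
SE(ȳ) = √(60796.679) = 246.57.

246.57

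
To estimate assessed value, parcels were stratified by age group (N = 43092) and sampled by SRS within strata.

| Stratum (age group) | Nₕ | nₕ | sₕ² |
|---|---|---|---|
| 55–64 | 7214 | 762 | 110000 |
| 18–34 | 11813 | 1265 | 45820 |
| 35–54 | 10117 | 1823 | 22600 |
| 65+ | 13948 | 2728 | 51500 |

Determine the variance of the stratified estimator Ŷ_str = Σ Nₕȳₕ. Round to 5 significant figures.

Var(Ŷ_str) = Σₕ Nₕ²(1 − fₕ)sₕ²/nₕ.
55–64: 7214²·(1 − 762/7214)·110000/762 = 6.7190552 × 10^9.
18–34: 11813²·(1 − 1265/11813)·45820/1265 = 4.5133071 × 10^9.
35–54: 10117²·(1 − 1823/10117)·22600/1823 = 1.0402496 × 10^9.
65+: 13948²·(1 − 2728/13948)·51500/2728 = 2.9543889 × 10^9.
Sum = 1.5227001 × 10^10.

1.5227 × 10^10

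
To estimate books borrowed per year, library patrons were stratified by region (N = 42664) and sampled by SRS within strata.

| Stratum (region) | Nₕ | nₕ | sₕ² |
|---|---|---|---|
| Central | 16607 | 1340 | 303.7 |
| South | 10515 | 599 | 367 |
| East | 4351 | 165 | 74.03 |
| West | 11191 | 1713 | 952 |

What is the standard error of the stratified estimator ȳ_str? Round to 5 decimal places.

0.32178

Var(ȳ_str) = Σₕ Wₕ²(1 − fₕ)sₕ²/nₕ with Wₕ = Nₕ/N, N = 42664.
Central: Wₕ = 0.38925089; term = 0.38925089²·(1 − 0.08068887)·303.7/1340 = 0.031569067.
South: Wₕ = 0.24646072; term = 0.24646072²·(1 − 0.05696624)·367/599 = 0.035096345.
East: Wₕ = 0.10198294; term = 0.10198294²·(1 − 0.03792232)·74.03/165 = 0.0044894069.
West: Wₕ = 0.26230546; term = 0.26230546²·(1 − 0.15306943)·952/1713 = 0.032384862.
Sum = 0.10353968.
SE = √(0.10353968) = 0.32178.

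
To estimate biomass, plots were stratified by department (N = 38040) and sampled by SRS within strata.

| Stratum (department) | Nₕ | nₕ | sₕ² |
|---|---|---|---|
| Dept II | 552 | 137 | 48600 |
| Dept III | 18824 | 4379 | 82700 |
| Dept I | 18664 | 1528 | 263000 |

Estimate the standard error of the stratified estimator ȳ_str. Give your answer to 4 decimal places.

6.4535

Var(ȳ_str) = Σₕ Wₕ²(1 − fₕ)sₕ²/nₕ with Wₕ = Nₕ/N, N = 38040.
Dept II: Wₕ = 0.01451104; term = 0.01451104²·(1 − 0.24818841)·48600/137 = 0.056159323.
Dept III: Wₕ = 0.49484753; term = 0.49484753²·(1 − 0.23262856)·82700/4379 = 3.5487794.
Dept I: Wₕ = 0.49064143; term = 0.49064143²·(1 − 0.08186884)·263000/1528 = 38.042194.
Sum = 41.647133.
SE = √(41.647133) = 6.4535.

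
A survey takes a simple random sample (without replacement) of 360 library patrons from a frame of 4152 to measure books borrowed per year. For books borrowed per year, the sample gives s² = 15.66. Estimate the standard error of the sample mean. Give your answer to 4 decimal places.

Under SRS without replacement, Var(ȳ) = (1 − f)·s²/n with f = n/N = 360/4152 = 0.08670520.
Var(ȳ) = (1 − 0.08670520)·15.66/360 = 0.91329480·0.0435 = 0.039728324.
SE(ȳ) = √(0.039728324) = 0.1993.

0.1993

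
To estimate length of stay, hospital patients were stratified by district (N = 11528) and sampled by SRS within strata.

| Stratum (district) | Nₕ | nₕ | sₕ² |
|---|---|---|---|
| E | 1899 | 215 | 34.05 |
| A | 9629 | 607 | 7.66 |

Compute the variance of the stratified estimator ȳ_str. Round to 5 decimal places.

Var(ȳ_str) = Σₕ Wₕ²(1 − fₕ)sₕ²/nₕ with Wₕ = Nₕ/N, N = 11528.
E: Wₕ = 0.16472935; term = 0.16472935²·(1 − 0.11321748)·34.05/215 = 0.0038109897.
A: Wₕ = 0.83527065; term = 0.83527065²·(1 − 0.06303874)·7.66/607 = 0.008249282.
Sum = 0.012060272.

0.01206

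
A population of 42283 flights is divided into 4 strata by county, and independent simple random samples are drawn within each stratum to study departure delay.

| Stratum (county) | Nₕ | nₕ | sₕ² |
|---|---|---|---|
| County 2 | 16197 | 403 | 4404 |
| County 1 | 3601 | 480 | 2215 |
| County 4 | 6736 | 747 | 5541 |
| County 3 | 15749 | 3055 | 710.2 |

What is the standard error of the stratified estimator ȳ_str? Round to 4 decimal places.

1.3364

Var(ȳ_str) = Σₕ Wₕ²(1 − fₕ)sₕ²/nₕ with Wₕ = Nₕ/N, N = 42283.
County 2: Wₕ = 0.38306175; term = 0.38306175²·(1 − 0.02488115)·4404/403 = 1.5636422.
County 1: Wₕ = 0.08516425; term = 0.08516425²·(1 − 0.13329631)·2215/480 = 0.029008001.
County 4: Wₕ = 0.15930752; term = 0.15930752²·(1 − 0.11089667)·5541/747 = 0.16737568.
County 3: Wₕ = 0.37246648; term = 0.37246648²·(1 − 0.19398057)·710.2/3055 = 0.025994971.
Sum = 1.7860209.
SE = √(1.7860209) = 1.3364.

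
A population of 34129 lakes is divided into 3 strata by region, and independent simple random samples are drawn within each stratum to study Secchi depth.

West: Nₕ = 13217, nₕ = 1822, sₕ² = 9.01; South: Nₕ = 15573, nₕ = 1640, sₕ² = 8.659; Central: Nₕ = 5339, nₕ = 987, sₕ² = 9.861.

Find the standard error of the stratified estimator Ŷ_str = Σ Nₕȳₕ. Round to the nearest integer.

Var(Ŷ_str) = Σₕ Nₕ²(1 − fₕ)sₕ²/nₕ.
West: 13217²·(1 − 1822/13217)·9.01/1822 = 744772.51.
South: 15573²·(1 − 1640/15573)·8.659/1640 = 1.1456206 × 10^6.
Central: 5339²·(1 − 987/5339)·9.861/987 = 232141.41.
Sum = 2.1225345 × 10^6.
SE = √(2.1225345 × 10^6) = 1457.

1457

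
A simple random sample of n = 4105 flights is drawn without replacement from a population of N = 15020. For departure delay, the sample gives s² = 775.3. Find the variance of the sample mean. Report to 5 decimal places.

0.13725

Under SRS without replacement, Var(ȳ) = (1 − f)·s²/n with f = n/N = 4105/15020 = 0.27330226.
Var(ȳ) = (1 − 0.27330226)·775.3/4105 = 0.72669774·0.18886724 = 0.13724939.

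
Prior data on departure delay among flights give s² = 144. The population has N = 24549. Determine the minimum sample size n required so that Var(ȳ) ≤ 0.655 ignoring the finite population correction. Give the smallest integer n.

Without fpc, n₀ = s²/D = 144/0.655 = 219.8473.
Rounding up, n = 220.

220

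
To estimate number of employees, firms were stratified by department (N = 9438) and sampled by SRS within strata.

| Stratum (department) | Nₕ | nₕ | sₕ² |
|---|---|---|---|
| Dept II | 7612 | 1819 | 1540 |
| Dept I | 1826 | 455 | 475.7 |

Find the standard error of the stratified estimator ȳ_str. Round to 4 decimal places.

0.6697

Var(ȳ_str) = Σₕ Wₕ²(1 − fₕ)sₕ²/nₕ with Wₕ = Nₕ/N, N = 9438.
Dept II: Wₕ = 0.80652681; term = 0.80652681²·(1 − 0.23896479)·1540/1819 = 0.41911228.
Dept I: Wₕ = 0.19347319; term = 0.19347319²·(1 − 0.24917853)·475.7/455 = 0.029383264.
Sum = 0.44849554.
SE = √(0.44849554) = 0.6697.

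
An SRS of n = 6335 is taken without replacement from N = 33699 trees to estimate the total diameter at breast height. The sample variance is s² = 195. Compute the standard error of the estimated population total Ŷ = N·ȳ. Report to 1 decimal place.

5327.7

Var(Ŷ) = N²·Var(ȳ) = N²·(1 − n/N)·s²/n.
f = 6335/33699 = 0.18798777; Var(ȳ) = 0.81201223·195/6335 = 0.024994851.
Var(Ŷ) = 33699² · 0.024994851 = 2.8384718 × 10^7.
SE(Ŷ) = √(2.8384718 × 10^7) = 5327.7.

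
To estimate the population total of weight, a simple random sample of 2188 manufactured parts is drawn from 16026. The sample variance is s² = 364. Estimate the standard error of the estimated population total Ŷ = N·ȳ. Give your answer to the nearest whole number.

Var(Ŷ) = N²·Var(ȳ) = N²·(1 − n/N)·s²/n.
f = 2188/16026 = 0.13652814; Var(ȳ) = 0.86347186·364/2188 = 0.14364888.
Var(Ŷ) = 16026² · 0.14364888 = 3.6893726 × 10^7.
SE(Ŷ) = √(3.6893726 × 10^7) = 6074.

6074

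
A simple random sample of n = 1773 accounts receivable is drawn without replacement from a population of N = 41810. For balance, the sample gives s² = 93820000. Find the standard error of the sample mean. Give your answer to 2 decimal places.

Under SRS without replacement, Var(ȳ) = (1 − f)·s²/n with f = n/N = 1773/41810 = 0.04240612.
Var(ȳ) = (1 − 0.04240612)·93820000/1773 = 0.95759388·52915.962 = 50672.001.
SE(ȳ) = √(50672.001) = 225.10.

225.10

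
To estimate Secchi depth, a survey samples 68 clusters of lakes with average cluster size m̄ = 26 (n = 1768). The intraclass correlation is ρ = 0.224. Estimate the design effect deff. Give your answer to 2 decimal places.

6.60

deff = 1 + (26 − 1)·0.224 = 1 + 5.6 = 6.6.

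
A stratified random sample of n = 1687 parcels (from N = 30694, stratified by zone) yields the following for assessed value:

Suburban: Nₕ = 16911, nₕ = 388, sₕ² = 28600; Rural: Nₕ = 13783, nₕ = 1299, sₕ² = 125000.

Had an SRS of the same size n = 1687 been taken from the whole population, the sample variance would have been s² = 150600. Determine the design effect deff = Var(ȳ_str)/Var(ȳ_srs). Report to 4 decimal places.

0.4675

Var(ȳ_str) = Σ Wₕ²(1−fₕ)sₕ²/nₕ with Wₕ = Nₕ/30694:
  Suburban: (16911/30694)²·(1−388/16911)·28600/388 = 21.86178
  Rural: (13783/30694)²·(1−1299/13783)·125000/1299 = 17.574841
  → Var(ȳ_str) = 39.436621.
Var(ȳ_srs) = (1 − 1687/30694)·150600/1687 = 84.364399.
deff = 39.436621 / 84.364399 = 0.4675.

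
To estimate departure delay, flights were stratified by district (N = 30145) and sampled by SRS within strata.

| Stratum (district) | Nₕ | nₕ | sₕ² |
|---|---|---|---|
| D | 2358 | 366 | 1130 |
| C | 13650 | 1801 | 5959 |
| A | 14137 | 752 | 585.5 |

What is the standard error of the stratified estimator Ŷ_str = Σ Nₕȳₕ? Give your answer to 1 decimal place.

26400.3

Var(Ŷ_str) = Σₕ Nₕ²(1 − fₕ)sₕ²/nₕ.
D: 2358²·(1 − 366/2358)·1130/366 = 1.4502087 × 10^7.
C: 13650²·(1 − 1801/13650)·5959/1801 = 5.3514814 × 10^8.
A: 14137²·(1 − 752/14137)·585.5/752 = 1.473278 × 10^8.
Sum = 6.9697803 × 10^8.
SE = √(6.9697803 × 10^8) = 26400.3.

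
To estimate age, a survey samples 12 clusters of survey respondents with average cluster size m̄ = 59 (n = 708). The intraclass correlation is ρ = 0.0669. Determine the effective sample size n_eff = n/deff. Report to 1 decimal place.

145.1

deff = 1 + (59 − 1)·0.0669 = 1 + 3.8802 = 4.8802.
n_eff = 708 / 4.8802 = 145.1.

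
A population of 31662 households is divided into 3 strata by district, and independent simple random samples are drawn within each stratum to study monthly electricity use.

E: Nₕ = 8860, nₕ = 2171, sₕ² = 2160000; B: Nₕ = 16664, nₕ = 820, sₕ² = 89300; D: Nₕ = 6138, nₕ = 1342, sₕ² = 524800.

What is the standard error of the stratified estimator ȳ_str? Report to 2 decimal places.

Var(ȳ_str) = Σₕ Wₕ²(1 − fₕ)sₕ²/nₕ with Wₕ = Nₕ/N, N = 31662.
E: Wₕ = 0.27983071; term = 0.27983071²·(1 − 0.24503386)·2160000/2171 = 58.818258.
B: Wₕ = 0.52630914; term = 0.52630914²·(1 − 0.04920787)·89300/820 = 28.681708.
D: Wₕ = 0.19386015; term = 0.19386015²·(1 − 0.21863799)·524800/1342 = 11.483405.
Sum = 98.983371.
SE = √(98.983371) = 9.95.

9.95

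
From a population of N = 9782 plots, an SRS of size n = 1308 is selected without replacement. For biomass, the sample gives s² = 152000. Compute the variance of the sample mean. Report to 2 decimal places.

Under SRS without replacement, Var(ȳ) = (1 − f)·s²/n with f = n/N = 1308/9782 = 0.13371499.
Var(ȳ) = (1 − 0.13371499)·152000/1308 = 0.86628501·116.20795 = 100.66921.

100.67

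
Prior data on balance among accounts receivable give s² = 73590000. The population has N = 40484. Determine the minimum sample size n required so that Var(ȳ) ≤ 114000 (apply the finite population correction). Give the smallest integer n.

636

Without fpc, n₀ = s²/D = 73590000/114000 = 645.5263.
With fpc, (1 − n/N)·s²/n ≤ D requires n ≥ n₀/(1 + n₀/N) = 645.5263/(1 + 645.5263/40484) = 635.3948.
Rounding up, n = 636.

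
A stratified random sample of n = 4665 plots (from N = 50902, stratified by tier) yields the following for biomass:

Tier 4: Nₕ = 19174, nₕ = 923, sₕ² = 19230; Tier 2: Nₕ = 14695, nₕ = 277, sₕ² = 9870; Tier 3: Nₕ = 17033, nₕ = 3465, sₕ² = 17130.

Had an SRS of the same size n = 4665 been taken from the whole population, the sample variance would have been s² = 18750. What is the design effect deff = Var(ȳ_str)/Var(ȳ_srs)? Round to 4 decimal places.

Var(ȳ_str) = Σ Wₕ²(1−fₕ)sₕ²/nₕ with Wₕ = Nₕ/50902:
  Tier 4: (19174/50902)²·(1−923/19174)·19230/923 = 2.813891
  Tier 2: (14695/50902)²·(1−277/14695)·9870/277 = 2.913683
  Tier 3: (17033/50902)²·(1−3465/17033)·17130/3465 = 0.4409521
  → Var(ȳ_str) = 6.1685261.
Var(ȳ_srs) = (1 − 4665/50902)·18750/4665 = 3.6509377.
deff = 6.1685261 / 3.6509377 = 1.6896.

1.6896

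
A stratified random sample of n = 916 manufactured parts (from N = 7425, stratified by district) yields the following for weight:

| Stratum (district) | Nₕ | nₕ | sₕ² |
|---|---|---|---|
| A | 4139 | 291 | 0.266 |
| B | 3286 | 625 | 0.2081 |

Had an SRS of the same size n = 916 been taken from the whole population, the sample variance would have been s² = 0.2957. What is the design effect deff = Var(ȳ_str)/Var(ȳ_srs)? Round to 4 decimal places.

1.1198

Var(ȳ_str) = Σ Wₕ²(1−fₕ)sₕ²/nₕ with Wₕ = Nₕ/7425:
  A: (4139/7425)²·(1−291/4139)·0.266/291 = 2.6407435 × 10^-4
  B: (3286/7425)²·(1−625/3286)·0.2081/625 = 5.2809442 × 10^-5
  → Var(ȳ_str) = 3.1688379 × 10^-4.
Var(ȳ_srs) = (1 − 916/7425)·0.2957/916 = 2.8299168 × 10^-4.
deff = (3.1688379 × 10^-4) / (2.8299168 × 10^-4) = 1.1198.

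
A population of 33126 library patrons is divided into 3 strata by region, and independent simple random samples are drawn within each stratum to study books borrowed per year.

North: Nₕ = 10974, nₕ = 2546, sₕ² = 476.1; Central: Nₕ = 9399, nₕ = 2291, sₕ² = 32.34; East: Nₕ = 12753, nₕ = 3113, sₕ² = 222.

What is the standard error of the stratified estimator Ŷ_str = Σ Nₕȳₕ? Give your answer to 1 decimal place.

5196.7

Var(Ŷ_str) = Σₕ Nₕ²(1 − fₕ)sₕ²/nₕ.
North: 10974²·(1 − 2546/10974)·476.1/2546 = 1.7295346 × 10^7.
Central: 9399²·(1 − 2291/9399)·32.34/2291 = 943070.14.
East: 12753²·(1 − 3113/12753)·222/3113 = 8.7672471 × 10^6.
Sum = 2.7005663 × 10^7.
SE = √(2.7005663 × 10^7) = 5196.7.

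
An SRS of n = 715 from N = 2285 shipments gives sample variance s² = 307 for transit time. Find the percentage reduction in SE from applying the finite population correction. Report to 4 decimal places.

17.1091

f = n/N = 715/2285 = 0.31291028.
SE_no-fpc = √(s²/n) = 0.65526379; SE_fpc = √((1−f)s²/n) = 0.54315389.
Ratio = √(1−f) = 0.82890875. Reduction = 100·(1 − 0.82890875) = 17.1091%.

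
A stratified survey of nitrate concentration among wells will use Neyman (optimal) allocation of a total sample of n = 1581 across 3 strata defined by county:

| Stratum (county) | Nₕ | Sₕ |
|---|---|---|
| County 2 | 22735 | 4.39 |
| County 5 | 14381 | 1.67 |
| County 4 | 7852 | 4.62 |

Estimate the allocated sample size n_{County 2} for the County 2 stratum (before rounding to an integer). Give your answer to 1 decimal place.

985.6

Neyman allocation: nₕ = n·NₕSₕ / Σⱼ NⱼSⱼ.
Σ NⱼSⱼ = 22735·4.39 + 14381·1.67 + 7852·4.62 = 160099.16.
n_{County 2} = 1581·22735·4.39 / 160099.16 = 985.6.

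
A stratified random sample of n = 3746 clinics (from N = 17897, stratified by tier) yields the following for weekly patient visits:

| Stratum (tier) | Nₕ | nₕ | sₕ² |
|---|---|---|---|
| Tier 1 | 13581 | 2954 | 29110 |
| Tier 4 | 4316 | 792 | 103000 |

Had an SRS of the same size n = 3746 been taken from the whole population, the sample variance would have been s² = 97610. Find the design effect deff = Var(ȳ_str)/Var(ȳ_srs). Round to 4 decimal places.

0.5152

Var(ȳ_str) = Σ Wₕ²(1−fₕ)sₕ²/nₕ with Wₕ = Nₕ/17897:
  Tier 1: (13581/17897)²·(1−2954/13581)·29110/2954 = 4.4403139
  Tier 4: (4316/17897)²·(1−792/4316)·103000/792 = 6.1754542
  → Var(ȳ_str) = 10.615768.
Var(ȳ_srs) = (1 − 3746/17897)·97610/3746 = 20.603141.
deff = 10.615768 / 20.603141 = 0.5152.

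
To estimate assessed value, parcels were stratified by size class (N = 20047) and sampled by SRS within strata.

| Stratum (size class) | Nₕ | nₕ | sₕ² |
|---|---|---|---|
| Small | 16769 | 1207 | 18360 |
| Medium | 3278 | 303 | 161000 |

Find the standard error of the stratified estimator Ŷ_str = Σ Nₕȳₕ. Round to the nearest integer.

95662

Var(Ŷ_str) = Σₕ Nₕ²(1 − fₕ)sₕ²/nₕ.
Small: 16769²·(1 − 1207/16769)·18360/1207 = 3.9695199 × 10^9.
Medium: 3278²·(1 − 303/3278)·161000/303 = 5.1817823 × 10^9.
Sum = 9.1513022 × 10^9.
SE = √(9.1513022 × 10^9) = 95662.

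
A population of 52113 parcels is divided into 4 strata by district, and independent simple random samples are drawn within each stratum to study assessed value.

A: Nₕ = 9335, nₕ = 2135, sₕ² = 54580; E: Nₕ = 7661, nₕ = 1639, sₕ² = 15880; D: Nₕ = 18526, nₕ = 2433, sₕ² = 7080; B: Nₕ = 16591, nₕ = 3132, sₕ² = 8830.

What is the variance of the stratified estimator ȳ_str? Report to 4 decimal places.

1.3486

Var(ȳ_str) = Σₕ Wₕ²(1 − fₕ)sₕ²/nₕ with Wₕ = Nₕ/N, N = 52113.
A: Wₕ = 0.17912997; term = 0.17912997²·(1 − 0.22870916)·54580/2135 = 0.63268905.
E: Wₕ = 0.14700746; term = 0.14700746²·(1 − 0.21394074)·15880/1639 = 0.16459082.
D: Wₕ = 0.35549671; term = 0.35549671²·(1 − 0.13132894)·7080/2433 = 0.31946087.
B: Wₕ = 0.31836586; term = 0.31836586²·(1 − 0.18877705)·8830/3132 = 0.23180999.
Sum = 1.3485507.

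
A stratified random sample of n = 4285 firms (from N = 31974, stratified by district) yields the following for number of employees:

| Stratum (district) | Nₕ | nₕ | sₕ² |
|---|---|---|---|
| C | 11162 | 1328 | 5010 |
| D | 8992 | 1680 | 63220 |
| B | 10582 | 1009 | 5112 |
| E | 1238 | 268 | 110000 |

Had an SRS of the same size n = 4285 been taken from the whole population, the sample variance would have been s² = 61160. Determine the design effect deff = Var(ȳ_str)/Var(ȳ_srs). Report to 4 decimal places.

Var(ȳ_str) = Σ Wₕ²(1−fₕ)sₕ²/nₕ with Wₕ = Nₕ/31974:
  C: (11162/31974)²·(1−1328/11162)·5010/1328 = 0.40505867
  D: (8992/31974)²·(1−1680/8992)·63220/1680 = 2.4201582
  B: (10582/31974)²·(1−1009/10582)·5112/1009 = 0.50202062
  E: (1238/31974)²·(1−268/1238)·110000/268 = 0.48212131
  → Var(ȳ_str) = 3.8093588.
Var(ȳ_srs) = (1 − 4285/31974)·61160/4285 = 12.360241.
deff = 3.8093588 / 12.360241 = 0.3082.

0.3082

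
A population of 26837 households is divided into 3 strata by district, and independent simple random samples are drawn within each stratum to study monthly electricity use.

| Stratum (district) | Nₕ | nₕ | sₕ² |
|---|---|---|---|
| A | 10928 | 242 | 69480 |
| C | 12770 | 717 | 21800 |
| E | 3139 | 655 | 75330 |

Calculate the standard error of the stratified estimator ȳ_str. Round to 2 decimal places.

Var(ȳ_str) = Σₕ Wₕ²(1 − fₕ)sₕ²/nₕ with Wₕ = Nₕ/N, N = 26837.
A: Wₕ = 0.40719902; term = 0.40719902²·(1 − 0.02214495)·69480/242 = 46.551359.
C: Wₕ = 0.47583560; term = 0.47583560²·(1 − 0.05614722)·21800/717 = 6.4976372.
E: Wₕ = 0.11696538; term = 0.11696538²·(1 − 0.20866518)·75330/655 = 1.2450926.
Sum = 54.294089.
SE = √(54.294089) = 7.37.

7.37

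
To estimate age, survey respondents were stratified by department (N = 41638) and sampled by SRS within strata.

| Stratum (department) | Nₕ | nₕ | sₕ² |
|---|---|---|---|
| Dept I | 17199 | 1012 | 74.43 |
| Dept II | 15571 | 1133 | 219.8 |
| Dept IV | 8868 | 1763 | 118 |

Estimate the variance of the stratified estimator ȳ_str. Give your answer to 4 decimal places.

Var(ȳ_str) = Σₕ Wₕ²(1 − fₕ)sₕ²/nₕ with Wₕ = Nₕ/N, N = 41638.
Dept I: Wₕ = 0.41306019; term = 0.41306019²·(1 − 0.05884063)·74.43/1012 = 0.011810203.
Dept II: Wₕ = 0.37396129; term = 0.37396129²·(1 − 0.07276347)·219.8/1133 = 0.025156001.
Dept IV: Wₕ = 0.21297853; term = 0.21297853²·(1 − 0.19880469)·118/1763 = 0.0024324266.
Sum = 0.039398631.

0.0394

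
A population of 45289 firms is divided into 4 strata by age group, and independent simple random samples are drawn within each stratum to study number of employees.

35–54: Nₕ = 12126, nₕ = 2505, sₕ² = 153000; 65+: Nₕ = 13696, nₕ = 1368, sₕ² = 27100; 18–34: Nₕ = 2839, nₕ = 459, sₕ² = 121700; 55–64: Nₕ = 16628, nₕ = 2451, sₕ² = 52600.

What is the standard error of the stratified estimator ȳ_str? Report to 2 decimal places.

2.91

Var(ȳ_str) = Σₕ Wₕ²(1 − fₕ)sₕ²/nₕ with Wₕ = Nₕ/N, N = 45289.
35–54: Wₕ = 0.26774714; term = 0.26774714²·(1 − 0.20658090)·153000/2505 = 3.4740496.
65+: Wₕ = 0.30241339; term = 0.30241339²·(1 − 0.09988318)·27100/1368 = 1.6307377.
18–34: Wₕ = 0.06268630; term = 0.06268630²·(1 − 0.16167665)·121700/459 = 0.87344342.
55–64: Wₕ = 0.36715317; term = 0.36715317²·(1 − 0.14740197)·52600/2451 = 2.4665012.
Sum = 8.4447319.
SE = √(8.4447319) = 2.91.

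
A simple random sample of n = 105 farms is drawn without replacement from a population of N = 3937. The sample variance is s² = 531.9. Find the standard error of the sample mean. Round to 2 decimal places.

2.22

Under SRS without replacement, Var(ȳ) = (1 − f)·s²/n with f = n/N = 105/3937 = 0.02667005.
Var(ȳ) = (1 − 0.02667005)·531.9/105 = 0.97332995·5.0657143 = 4.9306114.
SE(ȳ) = √(4.9306114) = 2.22.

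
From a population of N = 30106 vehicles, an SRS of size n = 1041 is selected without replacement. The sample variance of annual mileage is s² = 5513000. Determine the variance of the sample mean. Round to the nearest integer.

5113

Under SRS without replacement, Var(ȳ) = (1 − f)·s²/n with f = n/N = 1041/30106 = 0.03457783.
Var(ȳ) = (1 − 0.03457783)·5513000/1041 = 0.96542217·5295.8694 = 5112.7497.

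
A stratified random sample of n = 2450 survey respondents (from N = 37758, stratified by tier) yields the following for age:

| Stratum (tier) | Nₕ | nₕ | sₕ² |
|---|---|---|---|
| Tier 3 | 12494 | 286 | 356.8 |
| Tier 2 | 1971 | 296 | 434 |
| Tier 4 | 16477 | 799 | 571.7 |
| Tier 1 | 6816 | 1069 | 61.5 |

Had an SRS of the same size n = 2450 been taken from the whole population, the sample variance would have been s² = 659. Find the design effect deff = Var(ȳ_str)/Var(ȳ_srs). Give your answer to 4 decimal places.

1.0659

Var(ȳ_str) = Σ Wₕ²(1−fₕ)sₕ²/nₕ with Wₕ = Nₕ/37758:
  Tier 3: (12494/37758)²·(1−286/12494)·356.8/286 = 0.13347099
  Tier 2: (1971/37758)²·(1−296/1971)·434/296 = 0.0033953261
  Tier 4: (16477/37758)²·(1−799/16477)·571.7/799 = 0.12964992
  Tier 1: (6816/37758)²·(1−1069/6816)·61.5/1069 = 0.0015807028
  → Var(ȳ_str) = 0.26809694.
Var(ȳ_srs) = (1 − 2450/37758)·659/2450 = 0.25152634.
deff = 0.26809694 / 0.25152634 = 1.0659.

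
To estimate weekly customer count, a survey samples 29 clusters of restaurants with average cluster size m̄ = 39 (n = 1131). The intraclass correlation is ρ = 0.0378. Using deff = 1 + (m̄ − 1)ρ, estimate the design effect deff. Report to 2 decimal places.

deff = 1 + (39 − 1)·0.0378 = 1 + 1.4364 = 2.4364.

2.44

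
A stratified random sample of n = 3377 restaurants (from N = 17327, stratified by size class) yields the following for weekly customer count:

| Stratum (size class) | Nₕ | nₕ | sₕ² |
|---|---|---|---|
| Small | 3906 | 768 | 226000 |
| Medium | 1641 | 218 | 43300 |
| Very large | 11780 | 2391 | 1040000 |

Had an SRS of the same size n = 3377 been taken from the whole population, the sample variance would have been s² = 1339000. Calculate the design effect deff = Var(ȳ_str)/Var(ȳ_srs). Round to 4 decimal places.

Var(ȳ_str) = Σ Wₕ²(1−fₕ)sₕ²/nₕ with Wₕ = Nₕ/17327:
  Small: (3906/17327)²·(1−768/3906)·226000/768 = 12.013945
  Medium: (1641/17327)²·(1−218/1641)·43300/218 = 1.544892
  Very large: (11780/17327)²·(1−2391/11780)·1040000/2391 = 160.24026
  → Var(ȳ_str) = 173.7991.
Var(ȳ_srs) = (1 − 3377/17327)·1339000/3377 = 319.22754.
deff = 173.7991 / 319.22754 = 0.5444.

0.5444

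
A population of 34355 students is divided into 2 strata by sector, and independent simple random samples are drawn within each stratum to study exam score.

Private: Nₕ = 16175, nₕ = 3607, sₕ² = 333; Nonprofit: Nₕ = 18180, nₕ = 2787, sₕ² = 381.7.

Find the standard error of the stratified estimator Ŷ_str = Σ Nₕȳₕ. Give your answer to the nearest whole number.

7556

Var(Ŷ_str) = Σₕ Nₕ²(1 − fₕ)sₕ²/nₕ.
Private: 16175²·(1 − 3607/16175)·333/3607 = 1.8767592 × 10^7.
Nonprofit: 18180²·(1 − 2787/18180)·381.7/2787 = 3.8326781 × 10^7.
Sum = 5.7094373 × 10^7.
SE = √(5.7094373 × 10^7) = 7556.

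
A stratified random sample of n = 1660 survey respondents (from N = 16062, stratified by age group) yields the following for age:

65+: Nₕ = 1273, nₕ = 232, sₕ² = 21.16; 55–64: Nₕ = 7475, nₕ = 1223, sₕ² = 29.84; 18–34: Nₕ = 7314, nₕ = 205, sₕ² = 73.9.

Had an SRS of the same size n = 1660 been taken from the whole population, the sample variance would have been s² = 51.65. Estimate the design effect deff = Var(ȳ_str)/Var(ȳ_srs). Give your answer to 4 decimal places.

Var(ȳ_str) = Σ Wₕ²(1−fₕ)sₕ²/nₕ with Wₕ = Nₕ/16062:
  65+: (1273/16062)²·(1−232/1273)·21.16/232 = 4.6849781 × 10^-4
  55–64: (7475/16062)²·(1−1223/7475)·29.84/1223 = 0.0044198068
  18–34: (7314/16062)²·(1−205/7314)·73.9/205 = 0.07265321
  → Var(ȳ_str) = 0.077541515.
Var(ȳ_srs) = (1 − 1660/16062)·51.65/1660 = 0.027898794.
deff = 0.077541515 / 0.027898794 = 2.7794.

2.7794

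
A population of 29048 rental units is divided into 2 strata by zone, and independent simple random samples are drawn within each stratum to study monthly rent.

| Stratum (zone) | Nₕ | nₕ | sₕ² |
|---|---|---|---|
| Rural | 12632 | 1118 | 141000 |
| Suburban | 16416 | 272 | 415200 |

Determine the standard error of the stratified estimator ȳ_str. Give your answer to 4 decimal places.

22.3870

Var(ȳ_str) = Σₕ Wₕ²(1 − fₕ)sₕ²/nₕ with Wₕ = Nₕ/N, N = 29048.
Rural: Wₕ = 0.43486643; term = 0.43486643²·(1 − 0.08850538)·141000/1118 = 21.739181.
Suburban: Wₕ = 0.56513357; term = 0.56513357²·(1 − 0.01656920)·415200/272 = 479.44022.
Sum = 501.1794.
SE = √(501.1794) = 22.3870.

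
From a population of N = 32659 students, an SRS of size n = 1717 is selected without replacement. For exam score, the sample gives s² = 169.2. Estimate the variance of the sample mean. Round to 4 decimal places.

0.0934

Under SRS without replacement, Var(ȳ) = (1 − f)·s²/n with f = n/N = 1717/32659 = 0.05257356.
Var(ȳ) = (1 − 0.05257356)·169.2/1717 = 0.94742644·0.098543972 = 0.093363164.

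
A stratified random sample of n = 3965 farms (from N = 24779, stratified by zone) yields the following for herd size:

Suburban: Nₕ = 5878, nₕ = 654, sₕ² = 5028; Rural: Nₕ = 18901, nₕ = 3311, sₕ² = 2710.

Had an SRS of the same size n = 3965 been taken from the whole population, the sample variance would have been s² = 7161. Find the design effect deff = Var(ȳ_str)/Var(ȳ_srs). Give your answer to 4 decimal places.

Var(ȳ_str) = Σ Wₕ²(1−fₕ)sₕ²/nₕ with Wₕ = Nₕ/24779:
  Suburban: (5878/24779)²·(1−654/5878)·5028/654 = 0.38448794
  Rural: (18901/24779)²·(1−3311/18901)·2710/3311 = 0.39280179
  → Var(ȳ_str) = 0.77728973.
Var(ȳ_srs) = (1 − 3965/24779)·7161/3965 = 1.5170583.
deff = 0.77728973 / 1.5170583 = 0.5124.

0.5124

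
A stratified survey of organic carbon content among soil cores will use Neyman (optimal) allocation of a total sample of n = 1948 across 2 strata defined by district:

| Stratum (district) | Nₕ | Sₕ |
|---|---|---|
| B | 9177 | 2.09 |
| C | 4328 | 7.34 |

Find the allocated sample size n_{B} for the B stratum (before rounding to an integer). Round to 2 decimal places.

Neyman allocation: nₕ = n·NₕSₕ / Σⱼ NⱼSⱼ.
Σ NⱼSⱼ = 9177·2.09 + 4328·7.34 = 50947.45.
n_{B} = 1948·9177·2.09 / 50947.45 = 733.35.

733.35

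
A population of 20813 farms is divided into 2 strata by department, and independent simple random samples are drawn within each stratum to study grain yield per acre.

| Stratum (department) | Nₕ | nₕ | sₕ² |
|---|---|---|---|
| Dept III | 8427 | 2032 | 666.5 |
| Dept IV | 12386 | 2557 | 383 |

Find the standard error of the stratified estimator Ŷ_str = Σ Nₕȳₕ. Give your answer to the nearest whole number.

Var(Ŷ_str) = Σₕ Nₕ²(1 − fₕ)sₕ²/nₕ.
Dept III: 8427²·(1 − 2032/8427)·666.5/2032 = 1.7676244 × 10^7.
Dept IV: 12386²·(1 − 2557/12386)·383/2557 = 1.8235113 × 10^7.
Sum = 3.5911357 × 10^7.
SE = √(3.5911357 × 10^7) = 5993.

5993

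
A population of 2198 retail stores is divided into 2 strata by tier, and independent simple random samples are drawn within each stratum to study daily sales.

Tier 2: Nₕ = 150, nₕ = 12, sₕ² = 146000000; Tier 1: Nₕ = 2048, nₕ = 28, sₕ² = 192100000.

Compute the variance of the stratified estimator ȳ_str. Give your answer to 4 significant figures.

Var(ȳ_str) = Σₕ Wₕ²(1 − fₕ)sₕ²/nₕ with Wₕ = Nₕ/N, N = 2198.
Tier 2: Wₕ = 0.06824386; term = 0.06824386²·(1 − 0.08000000)·146000000/12 = 52129.862.
Tier 1: Wₕ = 0.93175614; term = 0.93175614²·(1 − 0.01367188)·192100000/28 = 5.8748297 × 10^6.
Sum = 5.9269596 × 10^6.

5.927 × 10^6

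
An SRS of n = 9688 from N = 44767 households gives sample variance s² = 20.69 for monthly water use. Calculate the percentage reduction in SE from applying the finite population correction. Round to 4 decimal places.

11.4793

f = n/N = 9688/44767 = 0.21640941.
SE_no-fpc = √(s²/n) = 0.046212895; SE_fpc = √((1−f)s²/n) = 0.040907957.
Ratio = √(1−f) = 0.88520652. Reduction = 100·(1 − 0.88520652) = 11.4793%.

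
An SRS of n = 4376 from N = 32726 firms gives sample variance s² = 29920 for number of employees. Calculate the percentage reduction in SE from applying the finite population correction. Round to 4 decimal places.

f = n/N = 4376/32726 = 0.13371631.
SE_no-fpc = √(s²/n) = 2.614822; SE_fpc = √((1−f)s²/n) = 2.4337289.
Ratio = √(1−f) = 0.93074362. Reduction = 100·(1 − 0.93074362) = 6.9256%.

6.9256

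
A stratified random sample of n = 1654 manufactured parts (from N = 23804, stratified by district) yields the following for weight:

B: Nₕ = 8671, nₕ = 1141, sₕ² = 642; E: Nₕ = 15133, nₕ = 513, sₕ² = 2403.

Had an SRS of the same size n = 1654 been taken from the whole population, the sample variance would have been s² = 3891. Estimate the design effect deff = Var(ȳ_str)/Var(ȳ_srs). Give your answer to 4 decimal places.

Var(ȳ_str) = Σ Wₕ²(1−fₕ)sₕ²/nₕ with Wₕ = Nₕ/23804:
  B: (8671/23804)²·(1−1141/8671)·642/1141 = 0.064835619
  E: (15133/23804)²·(1−513/15133)·2403/513 = 1.8289799
  → Var(ȳ_str) = 1.8938155.
Var(ȳ_srs) = (1 − 1654/23804)·3891/1654 = 2.1890189.
deff = 1.8938155 / 2.1890189 = 0.8651.

0.8651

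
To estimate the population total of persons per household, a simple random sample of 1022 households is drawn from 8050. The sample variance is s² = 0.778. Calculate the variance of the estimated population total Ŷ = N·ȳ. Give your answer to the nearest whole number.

43068

Var(Ŷ) = N²·Var(ȳ) = N²·(1 − n/N)·s²/n.
f = 1022/8050 = 0.12695652; Var(ȳ) = 0.87304348·0.778/1022 = 6.6460648 × 10^-4.
Var(Ŷ) = 8050² · (6.6460648 × 10^-4) = 43068.161.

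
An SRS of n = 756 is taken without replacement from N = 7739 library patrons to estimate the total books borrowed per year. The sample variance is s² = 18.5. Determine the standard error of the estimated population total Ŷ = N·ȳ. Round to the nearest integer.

1150

Var(Ŷ) = N²·Var(ȳ) = N²·(1 − n/N)·s²/n.
f = 756/7739 = 0.09768704; Var(ȳ) = 0.90231296·18.5/756 = 0.02208041.
Var(Ŷ) = 7739² · 0.02208041 = 1.3224426 × 10^6.
SE(Ŷ) = √(1.3224426 × 10^6) = 1150.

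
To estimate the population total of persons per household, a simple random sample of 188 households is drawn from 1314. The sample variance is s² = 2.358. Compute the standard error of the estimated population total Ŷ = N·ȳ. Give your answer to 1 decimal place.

136.2

Var(Ŷ) = N²·Var(ȳ) = N²·(1 − n/N)·s²/n.
f = 188/1314 = 0.14307458; Var(ȳ) = 0.85692542·2.358/188 = 0.010748033.
Var(Ŷ) = 1314² · 0.010748033 = 18557.511.
SE(Ŷ) = √(18557.511) = 136.2.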